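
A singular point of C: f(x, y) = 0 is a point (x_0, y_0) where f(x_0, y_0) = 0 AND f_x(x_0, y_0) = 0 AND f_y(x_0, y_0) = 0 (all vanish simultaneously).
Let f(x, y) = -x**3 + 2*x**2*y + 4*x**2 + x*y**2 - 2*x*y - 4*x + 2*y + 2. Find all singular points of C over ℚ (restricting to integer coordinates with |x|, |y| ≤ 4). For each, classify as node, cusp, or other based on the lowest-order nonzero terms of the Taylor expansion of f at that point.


Singular points: {(1, -1)}; classification: node.

Compute partial derivatives:
  f_x = -3*x**2 + 4*x*y + 8*x + y**2 - 2*y - 4.
  f_y = 2*x**2 + 2*x*y - 2*x + 2.
Scan x_0 ∈ {−4, ..., 4}. For each x_0, f_y(x_0, y) is a polynomial in y; find its integer roots y ∈ {−4, ..., 4}, then test f_x and f at those candidates.
  x = -4: f_y(-4, y) = 42 - 8*y; no integer root y with |y| ≤ 4.
  x = -3: f_y(-3, y) = 26 - 6*y; no integer root y with |y| ≤ 4.
  x = -2: f_y(-2, y) = 14 - 4*y; no integer root y with |y| ≤ 4.
  x = -1: f_y(-1, y) = 6 - 2*y; vanishes at y ∈ {3}. (-1, 3): f_x = -24 ≠ 0.
  x = 0: f_y(0, y) = 2; no integer root y with |y| ≤ 4.
  x = 1: f_y(1, y) = 2*y + 2; vanishes at y ∈ {-1}. (1, -1): f_x = 0, f = 0 — SINGULAR.
  x = 2: f_y(2, y) = 4*y + 6; no integer root y with |y| ≤ 4.
  x = 3: f_y(3, y) = 6*y + 14; no integer root y with |y| ≤ 4.
  x = 4: f_y(4, y) = 8*y + 26; no integer root y with |y| ≤ 4.
Only singular point on the grid: (1, -1).
Classify: substitute x = 1 + u, y = -1 + v and expand: f = -u**3 + 2*u**2*v - u**2 + u*v**2 + v**2.
No constant or linear terms (consistent with a singular point). Quadratic part: -u**2 + v**2. Cubic part: -u**3 + 2*u**2*v + u*v**2.
The quadratic part v**2 - u**2 = (v − u)(v + u) splits into two distinct linear factors, so there are two distinct tangent lines y − -1 = ±(x − 1) — this is a node (ordinary double point).
Classification: node.


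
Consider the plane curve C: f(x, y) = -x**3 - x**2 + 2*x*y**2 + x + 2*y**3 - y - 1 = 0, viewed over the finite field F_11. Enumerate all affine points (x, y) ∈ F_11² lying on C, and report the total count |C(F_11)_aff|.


Affine F_11-points: {(0, 1), (1, 4), (2, 0), (4, 0), (5, 7), (6, 3), (7, 3), (7, 5), (7, 7), (8, 3), (9, 7), (10, 6)}; count = 12.

For each of the 121 pairs (x, y) ∈ F_11², evaluate f(x, y) mod 11. Record the zeros.
  x = 0: [0↦10, 1↦0, 2↦2, 3↦6, 4↦2, 5↦2, 6↦7, 7↦7, 8↦3, 9↦7, 10↦9]  zeros at y ∈ {1}
  x = 1: [0↦9, 1↦1, 2↦9, 3↦1, 4↦0, 5↦7, 6↦1, 7↦5, 8↦9, 9↦3, 10↦10]  zeros at y ∈ {4}
  x = 2: [0↦0, 1↦5, 2↦8, 3↦10, 4↦1, 5↦4, 6↦9, 7↦6, 8↦7, 9↦2, 10↦3]  zeros at y ∈ {0}
  x = 3: [0↦10, 1↦6, 2↦4, 3↦5, 4↦10, 5↦9, 6↦3, 7↦4, 8↦2, 9↦9, 10↦4]  zeros at y ∈ ∅
  x = 4: [0↦0, 1↦9, 2↦2, 3↦2, 4↦10, 5↦5, 6↦10, 7↦4, 8↦10, 9↦7, 10↦7]  zeros at y ∈ {0}
  x = 5: [0↦8, 1↦8, 2↦7, 3↦6, 4↦6, 5↦8, 6↦2, 7↦0, 8↦3, 9↦1, 10↦6]  zeros at y ∈ {7}
  x = 6: [0↦6, 1↦8, 2↦2, 3↦0, 4↦3, 5↦1, 6↦6, 7↦8, 8↦8, 9↦7, 10↦6]  zeros at y ∈ {3}
  x = 7: [0↦10, 1↦3, 2↦3, 3↦0, 4↦6, 5↦0, 6↦5, 7↦0, 8↦8, 9↦8, 10↦1]  zeros at y ∈ {3, 5, 7}
  x = 8: [0↦3, 1↦9, 2↦4, 3↦0, 4↦9, 5↦10, 6↦4, 7↦3, 8↦8, 9↦9, 10↦7]  zeros at y ∈ {3}
  x = 9: [0↦1, 1↦9, 2↦10, 3↦5, 4↦6, 5↦3, 6↦8, 7↦0, 8↦2, 9↦4, 10↦7]  zeros at y ∈ {7}
  x = 10: [0↦9, 1↦8, 2↦4, 3↦9, 4↦2, 5↦6, 6↦0, 7↦7, 8↦6, 9↦9, 10↦6]  zeros at y ∈ {6}
Collecting zeros: affine points = {(0, 1), (1, 4), (2, 0), (4, 0), (5, 7), (6, 3), (7, 3), (7, 5), (7, 7), (8, 3), (9, 7), (10, 6)}.
Total count |C(F_11)_aff| = 12.


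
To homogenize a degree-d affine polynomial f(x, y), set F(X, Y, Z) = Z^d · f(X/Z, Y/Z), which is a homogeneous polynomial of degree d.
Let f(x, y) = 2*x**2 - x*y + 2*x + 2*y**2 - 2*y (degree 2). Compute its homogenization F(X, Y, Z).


F(X, Y, Z) = 2*X**2 - X*Y + 2*X*Z + 2*Y**2 - 2*Y*Z

deg(f) = 2.
Substitute x = X/Z, y = Y/Z into f, then multiply by Z^2.
  monomial 2·x^2·y^0 ↦ 2·X^2·Y^0·Z^0.
  monomial -1·x^1·y^1 ↦ -1·X^1·Y^1·Z^0.
  monomial 2·x^1·y^0 ↦ 2·X^1·Y^0·Z^1.
  monomial 2·x^0·y^2 ↦ 2·X^0·Y^2·Z^0.
  monomial -2·x^0·y^1 ↦ -2·X^0·Y^1·Z^1.
Collecting: F(X, Y, Z) = 2*X**2 - X*Y + 2*X*Z + 2*Y**2 - 2*Y*Z.


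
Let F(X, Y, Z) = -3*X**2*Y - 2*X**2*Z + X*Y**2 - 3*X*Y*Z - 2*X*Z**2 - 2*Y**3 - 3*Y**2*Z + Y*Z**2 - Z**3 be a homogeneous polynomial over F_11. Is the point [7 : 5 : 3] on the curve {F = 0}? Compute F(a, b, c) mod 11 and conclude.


F(7,5,3) ≡ 8 (mod 11); P is NOT on the curve.

Evaluate F(7, 5, 3) term-by-term (mod 11).
  -3*X**2*Y ↦ -3·49·5·1 = -735
  -2*X**2*Z ↦ -2·49·1·3 = -294
  X*Y**2 ↦ 1·7·25·1 = 175
  -3*X*Y*Z ↦ -3·7·5·3 = -315
  -2*X*Z**2 ↦ -2·7·1·9 = -126
  -2*Y**3 ↦ -2·1·125·1 = -250
  -3*Y**2*Z ↦ -3·1·25·3 = -225
  Y*Z**2 ↦ 1·1·5·9 = 45
  -Z**3 ↦ -1·1·1·27 = -27
Sum: F(7, 5, 3) = (-735) + (-294) + (175) + (-315) + (-126) + (-250) + (-225) + (45) + (-27) = -1752.
Reducing mod 11: -1752 ≡ 8 (mod 11).
Since F(a, b, c) ≡ 8 ≠ 0 (mod 11), P does NOT lie on the curve.


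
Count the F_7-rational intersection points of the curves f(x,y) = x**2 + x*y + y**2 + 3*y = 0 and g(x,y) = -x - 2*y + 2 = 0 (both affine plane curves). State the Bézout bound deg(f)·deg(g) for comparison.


Common zeros: ∅; count = 0; Bézout bound = 2.

deg(f) = 2, deg(g) = 1, so Bézout bound = 2.
Scan x ∈ F_7. For each x, list the y ∈ F_7 with f(x, y) ≡ 0 and those with g(x, y) ≡ 0 (mod 7); the common zeros in that column are the intersection.
  x = 0: f ≡ 0 at y ∈ {0, 4}; g ≡ 0 at y ∈ {1}; common: ∅.
  x = 1: f ≡ 0 at y ∈ ∅; g ≡ 0 at y ∈ {4}; common: ∅.
  x = 2: f ≡ 0 at y ∈ {3, 6}; g ≡ 0 at y ∈ {0}; common: ∅.
  x = 3: f ≡ 0 at y ∈ {4}; g ≡ 0 at y ∈ {3}; common: ∅.
  x = 4: f ≡ 0 at y ∈ ∅; g ≡ 0 at y ∈ {6}; common: ∅.
  x = 5: f ≡ 0 at y ∈ ∅; g ≡ 0 at y ∈ {2}; common: ∅.
  x = 6: f ≡ 0 at y ∈ {6}; g ≡ 0 at y ∈ {5}; common: ∅.
Collecting: common zeros = ∅, so the count is 0.
Comparison with the Bézout bound: 0 ≤ 2 = deg(f)·deg(g), as expected for curves with no common component (the affine F_7-count falls short of the bound because intersections may lie at infinity, over extension fields, or carry multiplicity).


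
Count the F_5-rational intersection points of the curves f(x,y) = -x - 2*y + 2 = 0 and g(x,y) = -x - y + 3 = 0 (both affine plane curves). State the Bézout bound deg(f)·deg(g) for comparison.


Common zeros: {(4, 4)}; count = 1; Bézout bound = 1.

deg(f) = 1, deg(g) = 1, so Bézout bound = 1.
Scan x ∈ F_5. For each x, list the y ∈ F_5 with f(x, y) ≡ 0 and those with g(x, y) ≡ 0 (mod 5); the common zeros in that column are the intersection.
  x = 0: f ≡ 0 at y ∈ {1}; g ≡ 0 at y ∈ {3}; common: ∅.
  x = 1: f ≡ 0 at y ∈ {3}; g ≡ 0 at y ∈ {2}; common: ∅.
  x = 2: f ≡ 0 at y ∈ {0}; g ≡ 0 at y ∈ {1}; common: ∅.
  x = 3: f ≡ 0 at y ∈ {2}; g ≡ 0 at y ∈ {0}; common: ∅.
  x = 4: f ≡ 0 at y ∈ {4}; g ≡ 0 at y ∈ {4}; common: {4}.
Collecting: common zeros = {(4, 4)}, so the count is 1.
Comparison with the Bézout bound: 1 ≤ 1 = deg(f)·deg(g), as expected for curves with no common component (the bound is attained).


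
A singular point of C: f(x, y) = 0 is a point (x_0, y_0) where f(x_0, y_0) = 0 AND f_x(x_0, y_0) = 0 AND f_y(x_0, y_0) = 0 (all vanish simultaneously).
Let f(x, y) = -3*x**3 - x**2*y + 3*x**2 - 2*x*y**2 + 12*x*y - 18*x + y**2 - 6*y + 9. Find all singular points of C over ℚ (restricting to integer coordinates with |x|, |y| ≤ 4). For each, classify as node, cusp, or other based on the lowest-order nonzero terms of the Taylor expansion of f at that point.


Singular points: {(0, 3)}; classification: cusp.

Compute partial derivatives:
  f_x = -9*x**2 - 2*x*y + 6*x - 2*y**2 + 12*y - 18.
  f_y = -x**2 - 4*x*y + 12*x + 2*y - 6.
Scan x_0 ∈ {−4, ..., 4}. For each x_0, f_y(x_0, y) is a polynomial in y; find its integer roots y ∈ {−4, ..., 4}, then test f_x and f at those candidates.
  x = -4: f_y(-4, y) = 18*y - 70; no integer root y with |y| ≤ 4.
  x = -3: f_y(-3, y) = 14*y - 51; no integer root y with |y| ≤ 4.
  x = -2: f_y(-2, y) = 10*y - 34; no integer root y with |y| ≤ 4.
  x = -1: f_y(-1, y) = 6*y - 19; no integer root y with |y| ≤ 4.
  x = 0: f_y(0, y) = 2*y - 6; vanishes at y ∈ {3}. (0, 3): f_x = 0, f = 0 — SINGULAR.
  x = 1: f_y(1, y) = 5 - 2*y; no integer root y with |y| ≤ 4.
  x = 2: f_y(2, y) = 14 - 6*y; no integer root y with |y| ≤ 4.
  x = 3: f_y(3, y) = 21 - 10*y; no integer root y with |y| ≤ 4.
  x = 4: f_y(4, y) = 26 - 14*y; no integer root y with |y| ≤ 4.
Only singular point on the grid: (0, 3).
Classify: substitute x = 0 + u, y = 3 + v and expand: f = -3*u**3 - u**2*v - 2*u*v**2 + v**2.
No constant or linear terms (consistent with a singular point). Quadratic part: v**2. Cubic part: -3*u**3 - u**2*v - 2*u*v**2.
The quadratic part v**2 is a perfect square, so there is a single (double) tangent line v = 0, i.e. y = 3. Restricting the cubic part to that line (v = 0) leaves -3*u**3 ≠ 0, so f is not divisible by v and the branch is v² ≈ 3*u**3 to lowest order — this is a cusp.
Classification: cusp.


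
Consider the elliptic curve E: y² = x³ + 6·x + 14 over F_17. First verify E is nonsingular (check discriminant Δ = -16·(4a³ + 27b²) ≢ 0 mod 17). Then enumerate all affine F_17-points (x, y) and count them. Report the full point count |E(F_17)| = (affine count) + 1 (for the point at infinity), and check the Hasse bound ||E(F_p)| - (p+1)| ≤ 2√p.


Affine points = {(1, 2), (1, 15), (2, 0), (3, 5), (3, 12), (4, 0), (5, 4), (5, 13), (7, 5), (7, 12), (8, 8), (8, 9), (9, 7), (9, 10), (11, 0)}; affine count = 15; |E(F_17)| = 16.

Discriminant check: Δ ∝ 4a³ + 27b² = 4·6³ + 27·14² = 4·216 + 27·196 ≡ 2 (mod 17). Nonzero ⇒ E is nonsingular.
For each x ∈ F_17, compute rhs = x³ + 6·x + 14 mod 17, then count y ∈ F_17 with y² ≡ rhs.
  x = 0: rhs = 14, matching y values: none (0 points).
  x = 1: rhs = 4, matching y values: 2, 15 (2 points).
  x = 2: rhs = 0, matching y values: 0 (1 points).
  x = 3: rhs = 8, matching y values: 5, 12 (2 points).
  x = 4: rhs = 0, matching y values: 0 (1 points).
  x = 5: rhs = 16, matching y values: 4, 13 (2 points).
  x = 6: rhs = 11, matching y values: none (0 points).
  x = 7: rhs = 8, matching y values: 5, 12 (2 points).
  x = 8: rhs = 13, matching y values: 8, 9 (2 points).
  x = 9: rhs = 15, matching y values: 7, 10 (2 points).
  x = 10: rhs = 3, matching y values: none (0 points).
  x = 11: rhs = 0, matching y values: 0 (1 points).
  x = 12: rhs = 12, matching y values: none (0 points).
  x = 13: rhs = 11, matching y values: none (0 points).
  x = 14: rhs = 3, matching y values: none (0 points).
  x = 15: rhs = 11, matching y values: none (0 points).
  x = 16: rhs = 7, matching y values: none (0 points).
Total affine count: 15.
Full point count |E(F_17)| = 15 + 1 = 16.
Hasse bound: |16 − (17+1)| = |-2| = 2 ≤ 2√17 ≈ 8.2462 ✓.


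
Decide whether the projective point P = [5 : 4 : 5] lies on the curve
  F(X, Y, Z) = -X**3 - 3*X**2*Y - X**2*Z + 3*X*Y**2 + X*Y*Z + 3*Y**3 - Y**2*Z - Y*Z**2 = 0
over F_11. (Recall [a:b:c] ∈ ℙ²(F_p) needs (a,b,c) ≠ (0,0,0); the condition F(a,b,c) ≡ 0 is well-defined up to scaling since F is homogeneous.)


F(5,4,5) ≡ 0 (mod 11); P is on the curve.

Evaluate F(5, 4, 5) term-by-term (mod 11).
  -X**3 ↦ -1·125·1·1 = -125
  -3*X**2*Y ↦ -3·25·4·1 = -300
  -X**2*Z ↦ -1·25·1·5 = -125
  3*X*Y**2 ↦ 3·5·16·1 = 240
  X*Y*Z ↦ 1·5·4·5 = 100
  3*Y**3 ↦ 3·1·64·1 = 192
  -Y**2*Z ↦ -1·1·16·5 = -80
  -Y*Z**2 ↦ -1·1·4·25 = -100
Sum: F(5, 4, 5) = (-125) + (-300) + (-125) + (240) + (100) + (192) + (-80) + (-100) = -198.
Reducing mod 11: -198 ≡ 0 (mod 11).
Since F(a, b, c) ≡ 0 (mod 11), P lies on the curve.


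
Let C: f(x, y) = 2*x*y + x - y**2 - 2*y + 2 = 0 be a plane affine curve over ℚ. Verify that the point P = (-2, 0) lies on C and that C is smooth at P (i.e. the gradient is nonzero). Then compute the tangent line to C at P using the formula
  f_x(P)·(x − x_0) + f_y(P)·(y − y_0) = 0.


Tangent line at P: x - 6*y + 2 = 0.

Step 1: f(-2, 0) = 0, so P lies on C.
Step 2: partial derivatives
  f_x(x, y) = 2*y + 1, f_y(x, y) = 2*x - 2*y - 2.
  f_x(P) = 1, f_y(P) = -6 (gradient nonzero, so P is smooth).
Step 3: tangent line at P: 1·(x − -2) + -6·(y − 0) = 0.
Expanding: x - 6*y + 2 = 0.


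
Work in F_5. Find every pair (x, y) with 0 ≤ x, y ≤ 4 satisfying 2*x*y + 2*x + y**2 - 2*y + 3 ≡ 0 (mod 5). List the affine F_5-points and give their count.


Affine F_5-points: {(1, 0), (2, 1), (2, 2), (3, 3)}; count = 4.

For each of the 25 pairs (x, y) ∈ F_5², evaluate f(x, y) mod 5. Record the zeros.
  x = 0: [0↦3, 1↦2, 2↦3, 3↦1, 4↦1]  zeros at y ∈ ∅
  x = 1: [0↦0, 1↦1, 2↦4, 3↦4, 4↦1]  zeros at y ∈ {0}
  x = 2: [0↦2, 1↦0, 2↦0, 3↦2, 4↦1]  zeros at y ∈ {1, 2}
  x = 3: [0↦4, 1↦4, 2↦1, 3↦0, 4↦1]  zeros at y ∈ {3}
  x = 4: [0↦1, 1↦3, 2↦2, 3↦3, 4↦1]  zeros at y ∈ ∅
Collecting zeros: affine points = {(1, 0), (2, 1), (2, 2), (3, 3)}.
Total count |C(F_5)_aff| = 4.


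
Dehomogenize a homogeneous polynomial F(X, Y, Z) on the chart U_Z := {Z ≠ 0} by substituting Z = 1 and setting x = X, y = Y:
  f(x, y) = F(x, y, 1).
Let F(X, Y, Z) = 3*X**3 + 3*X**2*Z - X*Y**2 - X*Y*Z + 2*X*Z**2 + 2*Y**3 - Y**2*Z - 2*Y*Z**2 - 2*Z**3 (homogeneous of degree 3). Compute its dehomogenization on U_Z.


f(x, y) = 3*x**3 + 3*x**2 - x*y**2 - x*y + 2*x + 2*y**3 - y**2 - 2*y - 2

On U_Z we set Z = 1. Each monomial c·X^i·Y^j·Z^k in F becomes c·x^i·y^j·1^k = c·x^i·y^j.
Substituting Z = 1: F(X, Y, 1) = 3*x**3 + 3*x**2 - x*y**2 - x*y + 2*x + 2*y**3 - y**2 - 2*y - 2.
Note: deg(f) ≤ deg(F) = 3; strict inequality happens when F is divisible by Z (lost terms).


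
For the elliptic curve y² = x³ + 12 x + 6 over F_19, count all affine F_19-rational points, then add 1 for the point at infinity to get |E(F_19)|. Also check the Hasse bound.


Affine points = {(0, 5), (0, 14), (1, 0), (2, 0), (4, 2), (4, 17), (5, 1), (5, 18), (6, 3), (6, 16), (8, 5), (8, 14), (9, 8), (9, 11), (10, 9), (10, 10), (11, 5), (11, 14), (12, 4), (12, 15), (14, 7), (14, 12), (16, 0)}; affine count = 23; |E(F_19)| = 24.

Discriminant check: Δ ∝ 4a³ + 27b² = 4·12³ + 27·6² = 4·1728 + 27·36 ≡ 18 (mod 19). Nonzero ⇒ E is nonsingular.
For each x ∈ F_19, compute rhs = x³ + 12·x + 6 mod 19, then count y ∈ F_19 with y² ≡ rhs.
  x = 0: rhs = 6, matching y values: 5, 14 (2 points).
  x = 1: rhs = 0, matching y values: 0 (1 points).
  x = 2: rhs = 0, matching y values: 0 (1 points).
  x = 3: rhs = 12, matching y values: none (0 points).
  x = 4: rhs = 4, matching y values: 2, 17 (2 points).
  x = 5: rhs = 1, matching y values: 1, 18 (2 points).
  x = 6: rhs = 9, matching y values: 3, 16 (2 points).
  x = 7: rhs = 15, matching y values: none (0 points).
  x = 8: rhs = 6, matching y values: 5, 14 (2 points).
  x = 9: rhs = 7, matching y values: 8, 11 (2 points).
  x = 10: rhs = 5, matching y values: 9, 10 (2 points).
  x = 11: rhs = 6, matching y values: 5, 14 (2 points).
  x = 12: rhs = 16, matching y values: 4, 15 (2 points).
  x = 13: rhs = 3, matching y values: none (0 points).
  x = 14: rhs = 11, matching y values: 7, 12 (2 points).
  x = 15: rhs = 8, matching y values: none (0 points).
  x = 16: rhs = 0, matching y values: 0 (1 points).
  x = 17: rhs = 12, matching y values: none (0 points).
  x = 18: rhs = 12, matching y values: none (0 points).
Total affine count: 23.
Full point count |E(F_19)| = 23 + 1 = 24.
Hasse bound: |24 − (19+1)| = |4| = 4 ≤ 2√19 ≈ 8.7178 ✓.


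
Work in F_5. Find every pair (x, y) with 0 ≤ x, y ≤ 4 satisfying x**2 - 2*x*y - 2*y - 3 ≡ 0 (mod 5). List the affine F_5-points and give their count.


Affine F_5-points: {(0, 1), (1, 2), (2, 1), (3, 2)}; count = 4.

For each of the 25 pairs (x, y) ∈ F_5², evaluate f(x, y) mod 5. Record the zeros.
  x = 0: [0↦2, 1↦0, 2↦3, 3↦1, 4↦4]  zeros at y ∈ {1}
  x = 1: [0↦3, 1↦4, 2↦0, 3↦1, 4↦2]  zeros at y ∈ {2}
  x = 2: [0↦1, 1↦0, 2↦4, 3↦3, 4↦2]  zeros at y ∈ {1}
  x = 3: [0↦1, 1↦3, 2↦0, 3↦2, 4↦4]  zeros at y ∈ {2}
  x = 4: [0↦3, 1↦3, 2↦3, 3↦3, 4↦3]  zeros at y ∈ ∅
Collecting zeros: affine points = {(0, 1), (1, 2), (2, 1), (3, 2)}.
Total count |C(F_5)_aff| = 4.


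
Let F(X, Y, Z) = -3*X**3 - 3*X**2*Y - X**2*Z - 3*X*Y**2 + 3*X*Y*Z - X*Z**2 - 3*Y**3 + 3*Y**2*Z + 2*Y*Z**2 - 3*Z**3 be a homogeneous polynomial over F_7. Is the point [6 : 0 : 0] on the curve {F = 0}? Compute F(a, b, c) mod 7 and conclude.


F(6,0,0) ≡ 3 (mod 7); P is NOT on the curve.

Evaluate F(6, 0, 0) term-by-term (mod 7).
  -3*X**3 ↦ -3·216·1·1 = -648
  -3*X**2*Y ↦ -3·36·0·1 = 0
  -X**2*Z ↦ -1·36·1·0 = 0
  -3*X*Y**2 ↦ -3·6·0·1 = 0
  3*X*Y*Z ↦ 3·6·0·0 = 0
  -X*Z**2 ↦ -1·6·1·0 = 0
  -3*Y**3 ↦ -3·1·0·1 = 0
  3*Y**2*Z ↦ 3·1·0·0 = 0
  2*Y*Z**2 ↦ 2·1·0·0 = 0
  -3*Z**3 ↦ -3·1·1·0 = 0
Sum: F(6, 0, 0) = (-648) + (0) + (0) + (0) + (0) + (0) + (0) + (0) + (0) + (0) = -648.
Reducing mod 7: -648 ≡ 3 (mod 7).
Since F(a, b, c) ≡ 3 ≠ 0 (mod 7), P does NOT lie on the curve.


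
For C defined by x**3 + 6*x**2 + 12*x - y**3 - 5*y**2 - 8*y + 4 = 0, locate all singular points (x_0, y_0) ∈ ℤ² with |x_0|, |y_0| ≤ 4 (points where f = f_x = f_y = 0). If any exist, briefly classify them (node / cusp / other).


Singular points: {(-2, -2)}; classification: cusp.

Compute partial derivatives:
  f_x = 3*x**2 + 12*x + 12.
  f_y = -3*y**2 - 10*y - 8.
Scan x_0 ∈ {−4, ..., 4}. For each x_0, f_y(x_0, y) is a polynomial in y; find its integer roots y ∈ {−4, ..., 4}, then test f_x and f at those candidates.
  x = -4: f_y(-4, y) = -3*y**2 - 10*y - 8; vanishes at y ∈ {-2}. (-4, -2): f_x = 12 ≠ 0.
  x = -3: f_y(-3, y) = -3*y**2 - 10*y - 8; vanishes at y ∈ {-2}. (-3, -2): f_x = 3 ≠ 0.
  x = -2: f_y(-2, y) = -3*y**2 - 10*y - 8; vanishes at y ∈ {-2}. (-2, -2): f_x = 0, f = 0 — SINGULAR.
  x = -1: f_y(-1, y) = -3*y**2 - 10*y - 8; vanishes at y ∈ {-2}. (-1, -2): f_x = 3 ≠ 0.
  x = 0: f_y(0, y) = -3*y**2 - 10*y - 8; vanishes at y ∈ {-2}. (0, -2): f_x = 12 ≠ 0.
  x = 1: f_y(1, y) = -3*y**2 - 10*y - 8; vanishes at y ∈ {-2}. (1, -2): f_x = 27 ≠ 0.
  x = 2: f_y(2, y) = -3*y**2 - 10*y - 8; vanishes at y ∈ {-2}. (2, -2): f_x = 48 ≠ 0.
  x = 3: f_y(3, y) = -3*y**2 - 10*y - 8; vanishes at y ∈ {-2}. (3, -2): f_x = 75 ≠ 0.
  x = 4: f_y(4, y) = -3*y**2 - 10*y - 8; vanishes at y ∈ {-2}. (4, -2): f_x = 108 ≠ 0.
Only singular point on the grid: (-2, -2).
Classify: substitute x = -2 + u, y = -2 + v and expand: f = u**3 - v**3 + v**2.
No constant or linear terms (consistent with a singular point). Quadratic part: v**2. Cubic part: u**3 - v**3.
The quadratic part v**2 is a perfect square, so there is a single (double) tangent line v = 0, i.e. y = -2. Restricting the cubic part to that line (v = 0) leaves u**3 ≠ 0, so f is not divisible by v and the branch is v² ≈ -u**3 to lowest order — this is a cusp.
Classification: cusp.


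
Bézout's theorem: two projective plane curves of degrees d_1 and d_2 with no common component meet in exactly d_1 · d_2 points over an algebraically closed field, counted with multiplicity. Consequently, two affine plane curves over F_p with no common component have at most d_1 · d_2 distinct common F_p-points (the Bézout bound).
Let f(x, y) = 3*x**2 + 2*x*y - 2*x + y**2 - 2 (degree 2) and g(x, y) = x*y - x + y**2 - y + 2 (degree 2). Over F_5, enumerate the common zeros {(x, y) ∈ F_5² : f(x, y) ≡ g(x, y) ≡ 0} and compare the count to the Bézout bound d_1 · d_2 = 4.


Common zeros: ∅; count = 0; Bézout bound = 4.

deg(f) = 2, deg(g) = 2, so Bézout bound = 4.
Scan x ∈ F_5. For each x, list the y ∈ F_5 with f(x, y) ≡ 0 and those with g(x, y) ≡ 0 (mod 5); the common zeros in that column are the intersection.
  x = 0: f ≡ 0 at y ∈ ∅; g ≡ 0 at y ∈ ∅; common: ∅.
  x = 1: f ≡ 0 at y ∈ ∅; g ≡ 0 at y ∈ {2, 3}; common: ∅.
  x = 2: f ≡ 0 at y ∈ ∅; g ≡ 0 at y ∈ {0, 4}; common: ∅.
  x = 3: f ≡ 0 at y ∈ {2}; g ≡ 0 at y ∈ ∅; common: ∅.
  x = 4: f ≡ 0 at y ∈ ∅; g ≡ 0 at y ∈ ∅; common: ∅.
Collecting: common zeros = ∅, so the count is 0.
Comparison with the Bézout bound: 0 ≤ 4 = deg(f)·deg(g), as expected for curves with no common component (the affine F_5-count falls short of the bound because intersections may lie at infinity, over extension fields, or carry multiplicity).


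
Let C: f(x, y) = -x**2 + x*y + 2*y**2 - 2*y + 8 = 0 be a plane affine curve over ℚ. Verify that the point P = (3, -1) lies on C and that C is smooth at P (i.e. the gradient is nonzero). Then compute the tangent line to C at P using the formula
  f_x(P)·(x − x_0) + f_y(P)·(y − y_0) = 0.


Tangent line at P: -7*x - 3*y + 18 = 0.

Step 1: f(3, -1) = 0, so P lies on C.
Step 2: partial derivatives
  f_x(x, y) = -2*x + y, f_y(x, y) = x + 4*y - 2.
  f_x(P) = -7, f_y(P) = -3 (gradient nonzero, so P is smooth).
Step 3: tangent line at P: -7·(x − 3) + -3·(y − -1) = 0.
Expanding: -7*x - 3*y + 18 = 0.


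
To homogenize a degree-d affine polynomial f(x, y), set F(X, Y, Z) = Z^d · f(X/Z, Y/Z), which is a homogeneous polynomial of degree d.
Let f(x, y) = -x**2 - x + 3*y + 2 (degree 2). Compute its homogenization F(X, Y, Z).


F(X, Y, Z) = -X**2 - X*Z + 3*Y*Z + 2*Z**2

deg(f) = 2.
Substitute x = X/Z, y = Y/Z into f, then multiply by Z^2.
  monomial -1·x^2·y^0 ↦ -1·X^2·Y^0·Z^0.
  monomial -1·x^1·y^0 ↦ -1·X^1·Y^0·Z^1.
  monomial 3·x^0·y^1 ↦ 3·X^0·Y^1·Z^1.
  monomial 2·x^0·y^0 ↦ 2·X^0·Y^0·Z^2.
Collecting: F(X, Y, Z) = -X**2 - X*Z + 3*Y*Z + 2*Z**2.


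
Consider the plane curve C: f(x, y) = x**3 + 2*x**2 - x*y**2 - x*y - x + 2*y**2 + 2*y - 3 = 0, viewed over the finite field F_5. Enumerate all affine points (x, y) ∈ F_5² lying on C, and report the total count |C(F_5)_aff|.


Affine F_5-points: {(1, 2), (4, 1), (4, 3)}; count = 3.

For each of the 25 pairs (x, y) ∈ F_5², evaluate f(x, y) mod 5. Record the zeros.
  x = 0: [0↦2, 1↦1, 2↦4, 3↦1, 4↦2]  zeros at y ∈ ∅
  x = 1: [0↦4, 1↦1, 2↦0, 3↦1, 4↦4]  zeros at y ∈ {2}
  x = 2: [0↦1, 1↦1, 2↦1, 3↦1, 4↦1]  zeros at y ∈ ∅
  x = 3: [0↦4, 1↦2, 2↦3, 3↦2, 4↦4]  zeros at y ∈ ∅
  x = 4: [0↦4, 1↦0, 2↦2, 3↦0, 4↦4]  zeros at y ∈ {1, 3}
Collecting zeros: affine points = {(1, 2), (4, 1), (4, 3)}.
Total count |C(F_5)_aff| = 3.


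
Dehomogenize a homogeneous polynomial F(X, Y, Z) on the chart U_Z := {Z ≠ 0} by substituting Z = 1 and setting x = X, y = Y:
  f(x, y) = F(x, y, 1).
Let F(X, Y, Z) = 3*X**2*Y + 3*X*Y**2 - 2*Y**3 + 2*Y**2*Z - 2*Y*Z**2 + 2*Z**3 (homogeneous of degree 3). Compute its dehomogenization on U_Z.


f(x, y) = 3*x**2*y + 3*x*y**2 - 2*y**3 + 2*y**2 - 2*y + 2

On U_Z we set Z = 1. Each monomial c·X^i·Y^j·Z^k in F becomes c·x^i·y^j·1^k = c·x^i·y^j.
Substituting Z = 1: F(X, Y, 1) = 3*x**2*y + 3*x*y**2 - 2*y**3 + 2*y**2 - 2*y + 2.
Note: deg(f) ≤ deg(F) = 3; strict inequality happens when F is divisible by Z (lost terms).


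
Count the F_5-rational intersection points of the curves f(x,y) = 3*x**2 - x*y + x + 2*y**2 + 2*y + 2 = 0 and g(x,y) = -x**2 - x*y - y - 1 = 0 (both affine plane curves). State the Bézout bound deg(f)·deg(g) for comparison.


Common zeros: ∅; count = 0; Bézout bound = 4.

deg(f) = 2, deg(g) = 2, so Bézout bound = 4.
Scan x ∈ F_5. For each x, list the y ∈ F_5 with f(x, y) ≡ 0 and those with g(x, y) ≡ 0 (mod 5); the common zeros in that column are the intersection.
  x = 0: f ≡ 0 at y ∈ ∅; g ≡ 0 at y ∈ {4}; common: ∅.
  x = 1: f ≡ 0 at y ∈ ∅; g ≡ 0 at y ∈ {4}; common: ∅.
  x = 2: f ≡ 0 at y ∈ ∅; g ≡ 0 at y ∈ {0}; common: ∅.
  x = 3: f ≡ 0 at y ∈ {4}; g ≡ 0 at y ∈ {0}; common: ∅.
  x = 4: f ≡ 0 at y ∈ ∅; g ≡ 0 at y ∈ ∅; common: ∅.
Collecting: common zeros = ∅, so the count is 0.
Comparison with the Bézout bound: 0 ≤ 4 = deg(f)·deg(g), as expected for curves with no common component (the affine F_5-count falls short of the bound because intersections may lie at infinity, over extension fields, or carry multiplicity).


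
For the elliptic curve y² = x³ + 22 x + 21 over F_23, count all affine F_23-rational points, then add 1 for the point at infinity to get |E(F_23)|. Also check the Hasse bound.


Affine points = {(2, 2), (2, 21), (4, 9), (4, 14), (5, 7), (5, 16), (6, 1), (6, 22), (7, 9), (7, 14), (12, 9), (12, 14), (15, 0), (17, 8), (17, 15), (18, 4), (18, 19)}; affine count = 17; |E(F_23)| = 18.

Discriminant check: Δ ∝ 4a³ + 27b² = 4·22³ + 27·21² = 4·10648 + 27·441 ≡ 12 (mod 23). Nonzero ⇒ E is nonsingular.
For each x ∈ F_23, compute rhs = x³ + 22·x + 21 mod 23, then count y ∈ F_23 with y² ≡ rhs.
  x = 0: rhs = 21, matching y values: none (0 points).
  x = 1: rhs = 21, matching y values: none (0 points).
  x = 2: rhs = 4, matching y values: 2, 21 (2 points).
  x = 3: rhs = 22, matching y values: none (0 points).
  x = 4: rhs = 12, matching y values: 9, 14 (2 points).
  x = 5: rhs = 3, matching y values: 7, 16 (2 points).
  x = 6: rhs = 1, matching y values: 1, 22 (2 points).
  x = 7: rhs = 12, matching y values: 9, 14 (2 points).
  x = 8: rhs = 19, matching y values: none (0 points).
  x = 9: rhs = 5, matching y values: none (0 points).
  x = 10: rhs = 22, matching y values: none (0 points).
  x = 11: rhs = 7, matching y values: none (0 points).
  x = 12: rhs = 12, matching y values: 9, 14 (2 points).
  x = 13: rhs = 20, matching y values: none (0 points).
  x = 14: rhs = 14, matching y values: none (0 points).
  x = 15: rhs = 0, matching y values: 0 (1 points).
  x = 16: rhs = 7, matching y values: none (0 points).
  x = 17: rhs = 18, matching y values: 8, 15 (2 points).
  x = 18: rhs = 16, matching y values: 4, 19 (2 points).
  x = 19: rhs = 7, matching y values: none (0 points).
  x = 20: rhs = 20, matching y values: none (0 points).
  x = 21: rhs = 15, matching y values: none (0 points).
  x = 22: rhs = 21, matching y values: none (0 points).
Total affine count: 17.
Full point count |E(F_23)| = 17 + 1 = 18.
Hasse bound: |18 − (23+1)| = |-6| = 6 ≤ 2√23 ≈ 9.5917 ✓.


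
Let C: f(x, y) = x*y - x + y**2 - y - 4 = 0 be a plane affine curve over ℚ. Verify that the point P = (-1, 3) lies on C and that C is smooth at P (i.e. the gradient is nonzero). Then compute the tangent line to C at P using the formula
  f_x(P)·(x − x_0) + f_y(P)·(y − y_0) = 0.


Tangent line at P: 2*x + 4*y - 10 = 0.

Step 1: f(-1, 3) = 0, so P lies on C.
Step 2: partial derivatives
  f_x(x, y) = y - 1, f_y(x, y) = x + 2*y - 1.
  f_x(P) = 2, f_y(P) = 4 (gradient nonzero, so P is smooth).
Step 3: tangent line at P: 2·(x − -1) + 4·(y − 3) = 0.
Expanding: 2*x + 4*y - 10 = 0.


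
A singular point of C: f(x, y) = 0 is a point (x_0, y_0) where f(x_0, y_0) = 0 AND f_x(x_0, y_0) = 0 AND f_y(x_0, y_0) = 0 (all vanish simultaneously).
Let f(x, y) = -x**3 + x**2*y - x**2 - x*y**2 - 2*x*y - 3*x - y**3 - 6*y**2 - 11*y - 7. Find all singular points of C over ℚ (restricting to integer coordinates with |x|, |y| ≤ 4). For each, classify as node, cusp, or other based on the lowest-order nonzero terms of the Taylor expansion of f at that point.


Singular points: {(-1, -2)}; classification: cusp.

Compute partial derivatives:
  f_x = -3*x**2 + 2*x*y - 2*x - y**2 - 2*y - 3.
  f_y = x**2 - 2*x*y - 2*x - 3*y**2 - 12*y - 11.
Scan x_0 ∈ {−4, ..., 4}. For each x_0, f_y(x_0, y) is a polynomial in y; find its integer roots y ∈ {−4, ..., 4}, then test f_x and f at those candidates.
  x = -4: f_y(-4, y) = -3*y**2 - 4*y + 13; no integer root y with |y| ≤ 4.
  x = -3: f_y(-3, y) = -3*y**2 - 6*y + 4; no integer root y with |y| ≤ 4.
  x = -2: f_y(-2, y) = -3*y**2 - 8*y - 3; no integer root y with |y| ≤ 4.
  x = -1: f_y(-1, y) = -3*y**2 - 10*y - 8; vanishes at y ∈ {-2}. (-1, -2): f_x = 0, f = 0 — SINGULAR.
  x = 0: f_y(0, y) = -3*y**2 - 12*y - 11; no integer root y with |y| ≤ 4.
  x = 1: f_y(1, y) = -3*y**2 - 14*y - 12; no integer root y with |y| ≤ 4.
  x = 2: f_y(2, y) = -3*y**2 - 16*y - 11; no integer root y with |y| ≤ 4.
  x = 3: f_y(3, y) = -3*y**2 - 18*y - 8; no integer root y with |y| ≤ 4.
  x = 4: f_y(4, y) = -3*y**2 - 20*y - 3; no integer root y with |y| ≤ 4.
Only singular point on the grid: (-1, -2).
Classify: substitute x = -1 + u, y = -2 + v and expand: f = -u**3 + u**2*v - u*v**2 - v**3 + v**2.
No constant or linear terms (consistent with a singular point). Quadratic part: v**2. Cubic part: -u**3 + u**2*v - u*v**2 - v**3.
The quadratic part v**2 is a perfect square, so there is a single (double) tangent line v = 0, i.e. y = -2. Restricting the cubic part to that line (v = 0) leaves -u**3 ≠ 0, so f is not divisible by v and the branch is v² ≈ u**3 to lowest order — this is a cusp.
Classification: cusp.


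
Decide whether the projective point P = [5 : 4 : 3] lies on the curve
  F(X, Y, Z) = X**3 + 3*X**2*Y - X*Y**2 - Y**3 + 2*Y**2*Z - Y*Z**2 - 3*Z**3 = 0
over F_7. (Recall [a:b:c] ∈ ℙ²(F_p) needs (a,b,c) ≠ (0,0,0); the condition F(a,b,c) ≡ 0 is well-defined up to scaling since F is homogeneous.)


F(5,4,3) ≡ 1 (mod 7); P is NOT on the curve.

Evaluate F(5, 4, 3) term-by-term (mod 7).
  X**3 ↦ 1·125·1·1 = 125
  3*X**2*Y ↦ 3·25·4·1 = 300
  -X*Y**2 ↦ -1·5·16·1 = -80
  -Y**3 ↦ -1·1·64·1 = -64
  2*Y**2*Z ↦ 2·1·16·3 = 96
  -Y*Z**2 ↦ -1·1·4·9 = -36
  -3*Z**3 ↦ -3·1·1·27 = -81
Sum: F(5, 4, 3) = (125) + (300) + (-80) + (-64) + (96) + (-36) + (-81) = 260.
Reducing mod 7: 260 ≡ 1 (mod 7).
Since F(a, b, c) ≡ 1 ≠ 0 (mod 7), P does NOT lie on the curve.


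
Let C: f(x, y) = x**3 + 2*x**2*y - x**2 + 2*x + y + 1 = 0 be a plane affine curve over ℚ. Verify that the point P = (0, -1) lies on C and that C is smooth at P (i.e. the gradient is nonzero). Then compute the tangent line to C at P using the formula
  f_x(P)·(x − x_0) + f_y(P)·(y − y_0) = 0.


Tangent line at P: 2*x + y + 1 = 0.

Step 1: f(0, -1) = 0, so P lies on C.
Step 2: partial derivatives
  f_x(x, y) = 3*x**2 + 4*x*y - 2*x + 2, f_y(x, y) = 2*x**2 + 1.
  f_x(P) = 2, f_y(P) = 1 (gradient nonzero, so P is smooth).
Step 3: tangent line at P: 2·(x − 0) + 1·(y − -1) = 0.
Expanding: 2*x + y + 1 = 0.


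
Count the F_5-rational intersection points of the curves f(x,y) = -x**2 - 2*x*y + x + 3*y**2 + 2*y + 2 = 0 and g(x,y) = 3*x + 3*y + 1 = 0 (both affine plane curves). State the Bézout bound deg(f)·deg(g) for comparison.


Common zeros: {(0, 3)}; count = 1; Bézout bound = 2.

deg(f) = 2, deg(g) = 1, so Bézout bound = 2.
Scan x ∈ F_5. For each x, list the y ∈ F_5 with f(x, y) ≡ 0 and those with g(x, y) ≡ 0 (mod 5); the common zeros in that column are the intersection.
  x = 0: f ≡ 0 at y ∈ {3}; g ≡ 0 at y ∈ {3}; common: {3}.
  x = 1: f ≡ 0 at y ∈ {1, 4}; g ≡ 0 at y ∈ {2}; common: ∅.
  x = 2: f ≡ 0 at y ∈ {0, 4}; g ≡ 0 at y ∈ {1}; common: ∅.
  x = 3: f ≡ 0 at y ∈ {1, 2}; g ≡ 0 at y ∈ {0}; common: ∅.
  x = 4: f ≡ 0 at y ∈ {0, 2}; g ≡ 0 at y ∈ {4}; common: ∅.
Collecting: common zeros = {(0, 3)}, so the count is 1.
Comparison with the Bézout bound: 1 ≤ 2 = deg(f)·deg(g), as expected for curves with no common component (the affine F_5-count falls short of the bound because intersections may lie at infinity, over extension fields, or carry multiplicity).


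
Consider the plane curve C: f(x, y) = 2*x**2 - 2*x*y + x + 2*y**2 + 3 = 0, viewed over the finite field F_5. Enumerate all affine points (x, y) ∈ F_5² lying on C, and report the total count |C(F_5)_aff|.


Affine F_5-points: {(0, 1), (0, 4), (1, 2), (1, 4), (3, 1), (3, 2)}; count = 6.

For each of the 25 pairs (x, y) ∈ F_5², evaluate f(x, y) mod 5. Record the zeros.
  x = 0: [0↦3, 1↦0, 2↦1, 3↦1, 4↦0]  zeros at y ∈ {1, 4}
  x = 1: [0↦1, 1↦1, 2↦0, 3↦3, 4↦0]  zeros at y ∈ {2, 4}
  x = 2: [0↦3, 1↦1, 2↦3, 3↦4, 4↦4]  zeros at y ∈ ∅
  x = 3: [0↦4, 1↦0, 2↦0, 3↦4, 4↦2]  zeros at y ∈ {1, 2}
  x = 4: [0↦4, 1↦3, 2↦1, 3↦3, 4↦4]  zeros at y ∈ ∅
Collecting zeros: affine points = {(0, 1), (0, 4), (1, 2), (1, 4), (3, 1), (3, 2)}.
Total count |C(F_5)_aff| = 6.


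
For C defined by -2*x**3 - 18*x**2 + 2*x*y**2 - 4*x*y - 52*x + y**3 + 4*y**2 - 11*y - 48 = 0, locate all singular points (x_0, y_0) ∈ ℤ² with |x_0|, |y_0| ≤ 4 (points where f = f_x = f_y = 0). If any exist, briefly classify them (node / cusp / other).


Singular points: {(-3, 1)}; classification: cusp.

Compute partial derivatives:
  f_x = -6*x**2 - 36*x + 2*y**2 - 4*y - 52.
  f_y = 4*x*y - 4*x + 3*y**2 + 8*y - 11.
Scan x_0 ∈ {−4, ..., 4}. For each x_0, f_y(x_0, y) is a polynomial in y; find its integer roots y ∈ {−4, ..., 4}, then test f_x and f at those candidates.
  x = -4: f_y(-4, y) = 3*y**2 - 8*y + 5; vanishes at y ∈ {1}. (-4, 1): f_x = -6 ≠ 0.
  x = -3: f_y(-3, y) = 3*y**2 - 4*y + 1; vanishes at y ∈ {1}. (-3, 1): f_x = 0, f = 0 — SINGULAR.
  x = -2: f_y(-2, y) = 3*y**2 - 3; vanishes at y ∈ {-1, 1}. (-2, -1): f_x = 2 ≠ 0; (-2, 1): f_x = -6 ≠ 0.
  x = -1: f_y(-1, y) = 3*y**2 + 4*y - 7; vanishes at y ∈ {1}. (-1, 1): f_x = -24 ≠ 0.
  x = 0: f_y(0, y) = 3*y**2 + 8*y - 11; vanishes at y ∈ {1}. (0, 1): f_x = -54 ≠ 0.
  x = 1: f_y(1, y) = 3*y**2 + 12*y - 15; vanishes at y ∈ {1}. (1, 1): f_x = -96 ≠ 0.
  x = 2: f_y(2, y) = 3*y**2 + 16*y - 19; vanishes at y ∈ {1}. (2, 1): f_x = -150 ≠ 0.
  x = 3: f_y(3, y) = 3*y**2 + 20*y - 23; vanishes at y ∈ {1}. (3, 1): f_x = -216 ≠ 0.
  x = 4: f_y(4, y) = 3*y**2 + 24*y - 27; vanishes at y ∈ {1}. (4, 1): f_x = -294 ≠ 0.
Only singular point on the grid: (-3, 1).
Classify: substitute x = -3 + u, y = 1 + v and expand: f = -2*u**3 + 2*u*v**2 + v**3 + v**2.
No constant or linear terms (consistent with a singular point). Quadratic part: v**2. Cubic part: -2*u**3 + 2*u*v**2 + v**3.
The quadratic part v**2 is a perfect square, so there is a single (double) tangent line v = 0, i.e. y = 1. Restricting the cubic part to that line (v = 0) leaves -2*u**3 ≠ 0, so f is not divisible by v and the branch is v² ≈ 2*u**3 to lowest order — this is a cusp.
Classification: cusp.


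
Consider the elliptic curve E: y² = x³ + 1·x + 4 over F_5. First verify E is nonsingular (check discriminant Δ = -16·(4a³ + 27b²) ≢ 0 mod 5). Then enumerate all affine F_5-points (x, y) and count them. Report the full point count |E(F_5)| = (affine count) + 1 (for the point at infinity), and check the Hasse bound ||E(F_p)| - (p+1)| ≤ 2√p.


Affine points = {(0, 2), (0, 3), (1, 1), (1, 4), (2, 2), (2, 3), (3, 2), (3, 3)}; affine count = 8; |E(F_5)| = 9.

Discriminant check: Δ ∝ 4a³ + 27b² = 4·1³ + 27·4² = 4·1 + 27·16 ≡ 1 (mod 5). Nonzero ⇒ E is nonsingular.
For each x ∈ F_5, compute rhs = x³ + 1·x + 4 mod 5, then count y ∈ F_5 with y² ≡ rhs.
  x = 0: rhs = 4, matching y values: 2, 3 (2 points).
  x = 1: rhs = 1, matching y values: 1, 4 (2 points).
  x = 2: rhs = 4, matching y values: 2, 3 (2 points).
  x = 3: rhs = 4, matching y values: 2, 3 (2 points).
  x = 4: rhs = 2, matching y values: none (0 points).
Total affine count: 8.
Full point count |E(F_5)| = 8 + 1 = 9.
Hasse bound: |9 − (5+1)| = |3| = 3 ≤ 2√5 ≈ 4.4721 ✓.


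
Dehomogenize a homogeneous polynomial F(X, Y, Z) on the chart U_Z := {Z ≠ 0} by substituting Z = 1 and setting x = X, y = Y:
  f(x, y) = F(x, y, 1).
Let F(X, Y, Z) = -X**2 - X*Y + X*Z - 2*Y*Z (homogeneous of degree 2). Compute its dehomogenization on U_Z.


f(x, y) = -x**2 - x*y + x - 2*y

On U_Z we set Z = 1. Each monomial c·X^i·Y^j·Z^k in F becomes c·x^i·y^j·1^k = c·x^i·y^j.
Substituting Z = 1: F(X, Y, 1) = -x**2 - x*y + x - 2*y.
Note: deg(f) ≤ deg(F) = 2; strict inequality happens when F is divisible by Z (lost terms).


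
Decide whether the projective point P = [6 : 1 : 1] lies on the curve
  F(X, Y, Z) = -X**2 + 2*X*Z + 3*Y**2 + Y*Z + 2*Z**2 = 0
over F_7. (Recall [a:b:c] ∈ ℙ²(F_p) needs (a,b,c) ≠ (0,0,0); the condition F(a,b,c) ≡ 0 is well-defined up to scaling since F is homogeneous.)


F(6,1,1) ≡ 3 (mod 7); P is NOT on the curve.

Evaluate F(6, 1, 1) term-by-term (mod 7).
  -X**2 ↦ -1·36·1·1 = -36
  2*X*Z ↦ 2·6·1·1 = 12
  3*Y**2 ↦ 3·1·1·1 = 3
  Y*Z ↦ 1·1·1·1 = 1
  2*Z**2 ↦ 2·1·1·1 = 2
Sum: F(6, 1, 1) = (-36) + (12) + (3) + (1) + (2) = -18.
Reducing mod 7: -18 ≡ 3 (mod 7).
Since F(a, b, c) ≡ 3 ≠ 0 (mod 7), P does NOT lie on the curve.


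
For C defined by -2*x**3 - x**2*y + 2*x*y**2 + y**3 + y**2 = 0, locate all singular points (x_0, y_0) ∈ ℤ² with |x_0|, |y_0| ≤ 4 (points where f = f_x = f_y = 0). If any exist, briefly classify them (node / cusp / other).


Singular points: {(0, 0)}; classification: cusp.

Compute partial derivatives:
  f_x = -6*x**2 - 2*x*y + 2*y**2.
  f_y = -x**2 + 4*x*y + 3*y**2 + 2*y.
Scan x_0 ∈ {−4, ..., 4}. For each x_0, f_y(x_0, y) is a polynomial in y; find its integer roots y ∈ {−4, ..., 4}, then test f_x and f at those candidates.
  x = -4: f_y(-4, y) = 3*y**2 - 14*y - 16; no integer root y with |y| ≤ 4.
  x = -3: f_y(-3, y) = 3*y**2 - 10*y - 9; no integer root y with |y| ≤ 4.
  x = -2: f_y(-2, y) = 3*y**2 - 6*y - 4; no integer root y with |y| ≤ 4.
  x = -1: f_y(-1, y) = 3*y**2 - 2*y - 1; vanishes at y ∈ {1}. (-1, 1): f_x = -2 ≠ 0.
  x = 0: f_y(0, y) = 3*y**2 + 2*y; vanishes at y ∈ {0}. (0, 0): f_x = 0, f = 0 — SINGULAR.
  x = 1: f_y(1, y) = 3*y**2 + 6*y - 1; no integer root y with |y| ≤ 4.
  x = 2: f_y(2, y) = 3*y**2 + 10*y - 4; no integer root y with |y| ≤ 4.
  x = 3: f_y(3, y) = 3*y**2 + 14*y - 9; no integer root y with |y| ≤ 4.
  x = 4: f_y(4, y) = 3*y**2 + 18*y - 16; no integer root y with |y| ≤ 4.
Only singular point on the grid: (0, 0).
Classify: substitute x = 0 + u, y = 0 + v and expand: f = -2*u**3 - u**2*v + 2*u*v**2 + v**3 + v**2.
No constant or linear terms (consistent with a singular point). Quadratic part: v**2. Cubic part: -2*u**3 - u**2*v + 2*u*v**2 + v**3.
The quadratic part v**2 is a perfect square, so there is a single (double) tangent line v = 0, i.e. y = 0. Restricting the cubic part to that line (v = 0) leaves -2*u**3 ≠ 0, so f is not divisible by v and the branch is v² ≈ 2*u**3 to lowest order — this is a cusp.
Classification: cusp.


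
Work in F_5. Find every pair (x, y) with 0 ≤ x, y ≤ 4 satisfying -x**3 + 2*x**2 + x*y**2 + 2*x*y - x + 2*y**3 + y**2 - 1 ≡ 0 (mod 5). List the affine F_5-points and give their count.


Affine F_5-points: {(1, 1), (2, 3), (3, 3), (4, 2)}; count = 4.

For each of the 25 pairs (x, y) ∈ F_5², evaluate f(x, y) mod 5. Record the zeros.
  x = 0: [0↦4, 1↦2, 2↦4, 3↦2, 4↦3]  zeros at y ∈ ∅
  x = 1: [0↦4, 1↦0, 2↦2, 3↦2, 4↦2]  zeros at y ∈ {1}
  x = 2: [0↦2, 1↦1, 2↦3, 3↦0, 4↦4]  zeros at y ∈ {3}
  x = 3: [0↦2, 1↦4, 2↦1, 3↦0, 4↦3]  zeros at y ∈ {3}
  x = 4: [0↦3, 1↦3, 2↦0, 3↦1, 4↦3]  zeros at y ∈ {2}
Collecting zeros: affine points = {(1, 1), (2, 3), (3, 3), (4, 2)}.
Total count |C(F_5)_aff| = 4.


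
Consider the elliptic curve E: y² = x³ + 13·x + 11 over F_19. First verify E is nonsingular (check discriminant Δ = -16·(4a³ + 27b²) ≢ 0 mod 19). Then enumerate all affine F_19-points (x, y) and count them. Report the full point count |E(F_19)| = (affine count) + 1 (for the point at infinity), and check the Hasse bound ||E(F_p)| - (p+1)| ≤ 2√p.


Affine points = {(0, 7), (0, 12), (1, 5), (1, 14), (2, 8), (2, 11), (3, 1), (3, 18), (5, 7), (5, 12), (6, 1), (6, 18), (8, 0), (10, 1), (10, 18), (14, 7), (14, 12), (15, 3), (15, 16), (18, 4), (18, 15)}; affine count = 21; |E(F_19)| = 22.

Discriminant check: Δ ∝ 4a³ + 27b² = 4·13³ + 27·11² = 4·2197 + 27·121 ≡ 9 (mod 19). Nonzero ⇒ E is nonsingular.
For each x ∈ F_19, compute rhs = x³ + 13·x + 11 mod 19, then count y ∈ F_19 with y² ≡ rhs.
  x = 0: rhs = 11, matching y values: 7, 12 (2 points).
  x = 1: rhs = 6, matching y values: 5, 14 (2 points).
  x = 2: rhs = 7, matching y values: 8, 11 (2 points).
  x = 3: rhs = 1, matching y values: 1, 18 (2 points).
  x = 4: rhs = 13, matching y values: none (0 points).
  x = 5: rhs = 11, matching y values: 7, 12 (2 points).
  x = 6: rhs = 1, matching y values: 1, 18 (2 points).
  x = 7: rhs = 8, matching y values: none (0 points).
  x = 8: rhs = 0, matching y values: 0 (1 points).
  x = 9: rhs = 2, matching y values: none (0 points).
  x = 10: rhs = 1, matching y values: 1, 18 (2 points).
  x = 11: rhs = 3, matching y values: none (0 points).
  x = 12: rhs = 14, matching y values: none (0 points).
  x = 13: rhs = 2, matching y values: none (0 points).
  x = 14: rhs = 11, matching y values: 7, 12 (2 points).
  x = 15: rhs = 9, matching y values: 3, 16 (2 points).
  x = 16: rhs = 2, matching y values: none (0 points).
  x = 17: rhs = 15, matching y values: none (0 points).
  x = 18: rhs = 16, matching y values: 4, 15 (2 points).
Total affine count: 21.
Full point count |E(F_19)| = 21 + 1 = 22.
Hasse bound: |22 − (19+1)| = |2| = 2 ≤ 2√19 ≈ 8.7178 ✓.
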